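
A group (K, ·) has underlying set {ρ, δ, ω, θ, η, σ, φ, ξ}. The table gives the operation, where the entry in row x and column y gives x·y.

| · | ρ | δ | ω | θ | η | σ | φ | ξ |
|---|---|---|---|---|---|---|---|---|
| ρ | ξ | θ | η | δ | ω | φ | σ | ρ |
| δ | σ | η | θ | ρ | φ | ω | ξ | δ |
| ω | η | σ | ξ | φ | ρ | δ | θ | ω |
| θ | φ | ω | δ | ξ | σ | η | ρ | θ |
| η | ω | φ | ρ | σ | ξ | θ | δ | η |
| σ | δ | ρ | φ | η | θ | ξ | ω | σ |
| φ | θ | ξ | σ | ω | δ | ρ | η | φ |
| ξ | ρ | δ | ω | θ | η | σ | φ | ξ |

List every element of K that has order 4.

{δ, φ}

Identity is ξ. Compute the order of each non-identity element by repeated multiplication:
  ρ: ρ → ξ  (order 2)
  δ: δ → η → φ → ξ  (order 4)
  ω: ω → ξ  (order 2)
  θ: θ → ξ  (order 2)
  η: η → ξ  (order 2)
  σ: σ → ξ  (order 2)
  φ: φ → η → δ → ξ  (order 4)
Elements of order 4: {δ, φ}.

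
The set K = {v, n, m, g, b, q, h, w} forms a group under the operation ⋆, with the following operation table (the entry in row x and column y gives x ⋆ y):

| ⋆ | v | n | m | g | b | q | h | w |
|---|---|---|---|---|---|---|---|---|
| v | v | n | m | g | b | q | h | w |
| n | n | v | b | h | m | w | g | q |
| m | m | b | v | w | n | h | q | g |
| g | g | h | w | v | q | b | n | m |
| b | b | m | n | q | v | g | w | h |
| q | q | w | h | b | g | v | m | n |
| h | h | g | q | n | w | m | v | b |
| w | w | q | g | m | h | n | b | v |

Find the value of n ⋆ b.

m

Read row n, column b: n ⋆ b = m.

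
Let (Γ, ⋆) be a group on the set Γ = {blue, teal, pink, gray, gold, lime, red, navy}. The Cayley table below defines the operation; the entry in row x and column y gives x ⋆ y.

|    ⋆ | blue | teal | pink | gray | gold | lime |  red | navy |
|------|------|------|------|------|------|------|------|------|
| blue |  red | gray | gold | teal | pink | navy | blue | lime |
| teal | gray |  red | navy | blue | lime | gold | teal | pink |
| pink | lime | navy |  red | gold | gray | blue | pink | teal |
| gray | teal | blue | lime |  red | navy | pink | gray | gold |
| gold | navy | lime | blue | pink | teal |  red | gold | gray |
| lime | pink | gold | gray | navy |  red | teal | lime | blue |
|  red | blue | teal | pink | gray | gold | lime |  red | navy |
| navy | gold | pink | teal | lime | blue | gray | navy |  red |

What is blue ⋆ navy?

Read row blue, column navy: blue ⋆ navy = lime.

lime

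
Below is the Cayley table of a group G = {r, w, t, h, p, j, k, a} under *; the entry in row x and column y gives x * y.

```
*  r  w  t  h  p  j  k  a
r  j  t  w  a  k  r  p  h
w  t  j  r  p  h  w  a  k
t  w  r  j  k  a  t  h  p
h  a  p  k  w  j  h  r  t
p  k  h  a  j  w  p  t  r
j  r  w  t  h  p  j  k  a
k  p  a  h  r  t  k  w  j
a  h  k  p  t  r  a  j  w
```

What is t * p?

a

Read row t, column p: t * p = a.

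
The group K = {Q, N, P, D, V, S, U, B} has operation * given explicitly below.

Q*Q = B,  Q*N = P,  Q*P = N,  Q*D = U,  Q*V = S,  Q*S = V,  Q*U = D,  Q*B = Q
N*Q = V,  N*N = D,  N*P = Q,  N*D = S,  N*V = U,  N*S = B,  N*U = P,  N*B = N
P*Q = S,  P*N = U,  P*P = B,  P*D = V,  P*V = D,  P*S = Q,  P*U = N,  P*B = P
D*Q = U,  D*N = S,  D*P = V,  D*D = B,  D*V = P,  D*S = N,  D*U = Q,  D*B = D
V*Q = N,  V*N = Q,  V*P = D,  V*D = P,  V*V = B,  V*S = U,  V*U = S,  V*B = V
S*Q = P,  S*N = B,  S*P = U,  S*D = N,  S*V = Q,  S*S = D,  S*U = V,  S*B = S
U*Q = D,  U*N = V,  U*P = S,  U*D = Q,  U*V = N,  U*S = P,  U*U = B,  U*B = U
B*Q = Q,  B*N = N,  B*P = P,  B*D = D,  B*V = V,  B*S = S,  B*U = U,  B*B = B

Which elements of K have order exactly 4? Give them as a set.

{N, S}

Identity is B. Compute the order of each non-identity element by repeated multiplication:
  Q: Q → B  (order 2)
  N: N → D → S → B  (order 4)
  P: P → B  (order 2)
  D: D → B  (order 2)
  V: V → B  (order 2)
  S: S → D → N → B  (order 4)
  U: U → B  (order 2)
Elements of order 4: {N, S}.
(Structurally, K here is isomorphic to the dihedral group D_4.)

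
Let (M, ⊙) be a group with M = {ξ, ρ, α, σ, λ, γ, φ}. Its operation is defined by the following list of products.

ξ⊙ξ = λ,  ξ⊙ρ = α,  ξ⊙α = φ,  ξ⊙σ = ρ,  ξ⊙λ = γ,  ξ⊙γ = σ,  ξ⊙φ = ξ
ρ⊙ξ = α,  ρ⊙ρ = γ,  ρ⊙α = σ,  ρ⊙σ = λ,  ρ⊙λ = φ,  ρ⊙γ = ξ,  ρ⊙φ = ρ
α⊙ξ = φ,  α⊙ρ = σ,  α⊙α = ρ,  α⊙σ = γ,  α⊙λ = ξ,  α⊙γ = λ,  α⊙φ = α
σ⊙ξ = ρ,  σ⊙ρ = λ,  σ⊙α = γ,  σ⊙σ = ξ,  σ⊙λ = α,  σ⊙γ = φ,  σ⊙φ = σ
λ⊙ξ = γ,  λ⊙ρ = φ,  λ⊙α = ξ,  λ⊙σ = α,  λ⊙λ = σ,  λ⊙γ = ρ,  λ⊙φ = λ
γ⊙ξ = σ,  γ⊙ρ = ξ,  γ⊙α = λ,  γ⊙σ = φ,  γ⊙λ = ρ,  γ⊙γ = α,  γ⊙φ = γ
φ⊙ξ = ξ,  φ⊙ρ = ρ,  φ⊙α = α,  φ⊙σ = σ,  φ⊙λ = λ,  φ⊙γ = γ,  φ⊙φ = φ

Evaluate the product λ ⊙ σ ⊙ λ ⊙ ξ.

λ ⊙ σ = α
α ⊙ λ = ξ
ξ ⊙ ξ = λ

λ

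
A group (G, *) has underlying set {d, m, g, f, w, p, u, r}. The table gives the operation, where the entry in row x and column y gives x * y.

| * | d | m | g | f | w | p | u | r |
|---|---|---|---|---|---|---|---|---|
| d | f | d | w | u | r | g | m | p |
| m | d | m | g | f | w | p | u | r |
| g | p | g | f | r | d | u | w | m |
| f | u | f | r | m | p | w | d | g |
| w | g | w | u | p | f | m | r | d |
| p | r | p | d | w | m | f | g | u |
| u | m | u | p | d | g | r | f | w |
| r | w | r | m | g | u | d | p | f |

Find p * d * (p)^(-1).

u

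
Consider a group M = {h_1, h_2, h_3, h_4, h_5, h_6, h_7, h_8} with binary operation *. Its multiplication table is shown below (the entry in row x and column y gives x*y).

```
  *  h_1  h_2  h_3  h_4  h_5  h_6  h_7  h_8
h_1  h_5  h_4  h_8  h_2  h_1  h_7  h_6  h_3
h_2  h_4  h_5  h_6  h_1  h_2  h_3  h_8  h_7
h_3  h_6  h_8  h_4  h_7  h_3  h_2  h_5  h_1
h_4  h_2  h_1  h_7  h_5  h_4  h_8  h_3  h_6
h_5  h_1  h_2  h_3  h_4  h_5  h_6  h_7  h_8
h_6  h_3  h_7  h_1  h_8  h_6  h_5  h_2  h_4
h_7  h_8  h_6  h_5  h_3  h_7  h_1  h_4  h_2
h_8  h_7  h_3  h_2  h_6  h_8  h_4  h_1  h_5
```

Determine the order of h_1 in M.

The identity element is h_5 (its row matches the header).
h_1^1 = h_1
h_1^2 = h_1*h_1 = h_5
The first power of h_1 equal to the identity is h_1^2, so ord(h_1) = 2.

2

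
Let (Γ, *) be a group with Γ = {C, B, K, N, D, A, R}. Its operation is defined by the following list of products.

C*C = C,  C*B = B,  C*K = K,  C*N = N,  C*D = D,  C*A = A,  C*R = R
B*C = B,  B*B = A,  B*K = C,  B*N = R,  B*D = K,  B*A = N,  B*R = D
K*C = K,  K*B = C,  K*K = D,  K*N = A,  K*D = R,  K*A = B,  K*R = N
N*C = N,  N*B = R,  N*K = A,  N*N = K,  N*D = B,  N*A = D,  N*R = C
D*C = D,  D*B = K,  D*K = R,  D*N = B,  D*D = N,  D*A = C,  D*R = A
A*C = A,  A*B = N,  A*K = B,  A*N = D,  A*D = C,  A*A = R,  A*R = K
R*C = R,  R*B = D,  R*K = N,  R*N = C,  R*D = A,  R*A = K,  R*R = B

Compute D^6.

A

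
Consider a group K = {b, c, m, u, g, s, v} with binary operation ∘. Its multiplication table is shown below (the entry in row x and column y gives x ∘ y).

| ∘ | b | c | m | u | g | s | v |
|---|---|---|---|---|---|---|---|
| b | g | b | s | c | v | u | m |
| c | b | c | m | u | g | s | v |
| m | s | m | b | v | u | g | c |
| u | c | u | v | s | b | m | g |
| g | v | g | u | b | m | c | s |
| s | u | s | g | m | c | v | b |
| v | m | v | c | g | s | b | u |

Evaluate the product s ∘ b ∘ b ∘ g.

s ∘ b = u
u ∘ b = c
c ∘ g = g

g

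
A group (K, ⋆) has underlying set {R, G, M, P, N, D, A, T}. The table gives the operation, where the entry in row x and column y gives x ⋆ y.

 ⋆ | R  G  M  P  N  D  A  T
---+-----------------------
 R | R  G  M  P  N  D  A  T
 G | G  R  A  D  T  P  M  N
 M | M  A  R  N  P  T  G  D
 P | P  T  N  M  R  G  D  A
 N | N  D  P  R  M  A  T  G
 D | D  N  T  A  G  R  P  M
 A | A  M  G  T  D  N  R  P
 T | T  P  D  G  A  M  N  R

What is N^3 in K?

P

N^1 = N
N^2 = N ⋆ N = M
N^3 = M ⋆ N = P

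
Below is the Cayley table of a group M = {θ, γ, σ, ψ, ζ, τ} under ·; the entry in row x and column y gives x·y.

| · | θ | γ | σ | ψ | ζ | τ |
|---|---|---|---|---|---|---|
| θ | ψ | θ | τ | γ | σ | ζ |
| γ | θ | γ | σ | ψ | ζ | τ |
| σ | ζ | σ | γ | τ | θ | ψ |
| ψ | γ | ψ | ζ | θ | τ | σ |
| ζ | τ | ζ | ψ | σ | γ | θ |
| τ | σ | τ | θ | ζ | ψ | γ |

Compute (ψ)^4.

ψ^1 = ψ
ψ^2 = ψ·ψ = θ
ψ^3 = θ·ψ = γ
ψ^4 = γ·ψ = ψ

ψ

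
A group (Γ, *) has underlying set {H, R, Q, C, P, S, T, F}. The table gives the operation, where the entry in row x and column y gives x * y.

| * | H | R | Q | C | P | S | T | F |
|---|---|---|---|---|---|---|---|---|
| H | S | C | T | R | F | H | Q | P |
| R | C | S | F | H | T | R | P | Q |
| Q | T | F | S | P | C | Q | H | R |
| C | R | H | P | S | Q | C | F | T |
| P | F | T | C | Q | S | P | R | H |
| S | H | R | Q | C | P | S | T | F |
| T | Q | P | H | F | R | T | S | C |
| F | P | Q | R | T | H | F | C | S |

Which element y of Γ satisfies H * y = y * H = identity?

First locate the identity: row S matches the header, so S is the identity.
Scan row H for S: H * H = S. Hence H^(-1) = H.

H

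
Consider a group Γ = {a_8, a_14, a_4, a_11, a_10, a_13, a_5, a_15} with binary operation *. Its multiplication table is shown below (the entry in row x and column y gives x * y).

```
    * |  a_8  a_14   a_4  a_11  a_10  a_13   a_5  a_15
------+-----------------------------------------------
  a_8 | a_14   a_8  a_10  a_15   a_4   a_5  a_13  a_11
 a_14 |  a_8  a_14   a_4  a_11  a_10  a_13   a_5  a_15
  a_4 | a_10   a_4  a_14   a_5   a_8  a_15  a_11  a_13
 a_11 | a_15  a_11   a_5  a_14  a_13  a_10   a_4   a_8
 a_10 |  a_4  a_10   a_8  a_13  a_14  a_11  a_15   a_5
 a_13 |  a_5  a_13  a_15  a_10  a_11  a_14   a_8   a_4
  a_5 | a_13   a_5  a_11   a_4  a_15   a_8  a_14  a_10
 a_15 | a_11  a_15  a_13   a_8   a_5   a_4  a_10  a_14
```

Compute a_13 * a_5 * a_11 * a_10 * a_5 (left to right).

a_14

a_13 * a_5 = a_8
a_8 * a_11 = a_15
a_15 * a_10 = a_5
a_5 * a_5 = a_14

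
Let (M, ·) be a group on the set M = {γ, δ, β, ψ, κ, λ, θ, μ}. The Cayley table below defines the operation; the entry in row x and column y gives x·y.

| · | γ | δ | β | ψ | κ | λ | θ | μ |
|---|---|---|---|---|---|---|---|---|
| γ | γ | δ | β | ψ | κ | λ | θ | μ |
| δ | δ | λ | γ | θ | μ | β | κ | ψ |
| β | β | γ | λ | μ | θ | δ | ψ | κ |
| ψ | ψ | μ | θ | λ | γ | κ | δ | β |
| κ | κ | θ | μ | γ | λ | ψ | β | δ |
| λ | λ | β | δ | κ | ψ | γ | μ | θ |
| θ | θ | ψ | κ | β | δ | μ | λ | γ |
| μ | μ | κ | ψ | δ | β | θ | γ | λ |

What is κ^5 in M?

κ

κ^1 = κ
κ^2 = κ·κ = λ
κ^3 = λ·κ = ψ
κ^4 = ψ·κ = γ
κ^5 = γ·κ = κ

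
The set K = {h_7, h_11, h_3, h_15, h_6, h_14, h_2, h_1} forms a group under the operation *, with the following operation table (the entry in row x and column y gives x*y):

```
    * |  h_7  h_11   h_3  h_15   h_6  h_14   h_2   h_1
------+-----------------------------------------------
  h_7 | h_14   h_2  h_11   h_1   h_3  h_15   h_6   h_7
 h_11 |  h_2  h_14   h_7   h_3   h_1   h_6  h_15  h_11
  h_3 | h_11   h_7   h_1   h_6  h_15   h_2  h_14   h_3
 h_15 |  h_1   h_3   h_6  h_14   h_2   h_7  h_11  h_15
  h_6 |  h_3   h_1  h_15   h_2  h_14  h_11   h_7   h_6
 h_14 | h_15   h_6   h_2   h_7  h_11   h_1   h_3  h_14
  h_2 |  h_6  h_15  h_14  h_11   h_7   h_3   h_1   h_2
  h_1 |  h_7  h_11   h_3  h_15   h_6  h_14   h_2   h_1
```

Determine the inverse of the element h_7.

h_15

First locate the identity: row h_1 matches the header, so h_1 is the identity.
Scan row h_7 for h_1: h_7*h_15 = h_1. Hence h_7^(-1) = h_15.
(Structurally, K here is isomorphic to Z_2 x Z_4.)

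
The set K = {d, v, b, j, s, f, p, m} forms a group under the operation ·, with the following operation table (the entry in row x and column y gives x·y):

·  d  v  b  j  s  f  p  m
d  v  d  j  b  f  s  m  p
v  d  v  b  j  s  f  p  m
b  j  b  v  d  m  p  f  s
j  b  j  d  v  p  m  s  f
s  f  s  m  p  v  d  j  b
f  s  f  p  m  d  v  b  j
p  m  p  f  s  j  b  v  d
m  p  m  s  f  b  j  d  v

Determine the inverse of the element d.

First locate the identity: row v matches the header, so v is the identity.
Scan row d for v: d·d = v. Hence d^(-1) = d.

d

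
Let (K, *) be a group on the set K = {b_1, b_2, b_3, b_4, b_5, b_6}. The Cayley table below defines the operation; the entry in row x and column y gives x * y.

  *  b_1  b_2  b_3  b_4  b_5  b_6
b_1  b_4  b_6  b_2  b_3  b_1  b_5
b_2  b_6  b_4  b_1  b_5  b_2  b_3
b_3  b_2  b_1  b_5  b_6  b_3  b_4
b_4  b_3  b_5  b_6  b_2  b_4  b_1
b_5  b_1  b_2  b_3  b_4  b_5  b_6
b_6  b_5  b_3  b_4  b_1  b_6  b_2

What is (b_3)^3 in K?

b_3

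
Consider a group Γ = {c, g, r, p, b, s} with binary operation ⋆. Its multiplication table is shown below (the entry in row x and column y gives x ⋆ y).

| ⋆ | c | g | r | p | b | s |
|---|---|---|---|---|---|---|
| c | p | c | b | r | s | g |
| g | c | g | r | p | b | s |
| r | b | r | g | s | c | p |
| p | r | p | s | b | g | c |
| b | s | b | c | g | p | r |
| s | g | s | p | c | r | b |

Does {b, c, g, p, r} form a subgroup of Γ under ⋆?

No

c ⋆ b = s, which is not in {b, c, g, p, r}.
The subset is not closed under ⋆, so it is not a subgroup.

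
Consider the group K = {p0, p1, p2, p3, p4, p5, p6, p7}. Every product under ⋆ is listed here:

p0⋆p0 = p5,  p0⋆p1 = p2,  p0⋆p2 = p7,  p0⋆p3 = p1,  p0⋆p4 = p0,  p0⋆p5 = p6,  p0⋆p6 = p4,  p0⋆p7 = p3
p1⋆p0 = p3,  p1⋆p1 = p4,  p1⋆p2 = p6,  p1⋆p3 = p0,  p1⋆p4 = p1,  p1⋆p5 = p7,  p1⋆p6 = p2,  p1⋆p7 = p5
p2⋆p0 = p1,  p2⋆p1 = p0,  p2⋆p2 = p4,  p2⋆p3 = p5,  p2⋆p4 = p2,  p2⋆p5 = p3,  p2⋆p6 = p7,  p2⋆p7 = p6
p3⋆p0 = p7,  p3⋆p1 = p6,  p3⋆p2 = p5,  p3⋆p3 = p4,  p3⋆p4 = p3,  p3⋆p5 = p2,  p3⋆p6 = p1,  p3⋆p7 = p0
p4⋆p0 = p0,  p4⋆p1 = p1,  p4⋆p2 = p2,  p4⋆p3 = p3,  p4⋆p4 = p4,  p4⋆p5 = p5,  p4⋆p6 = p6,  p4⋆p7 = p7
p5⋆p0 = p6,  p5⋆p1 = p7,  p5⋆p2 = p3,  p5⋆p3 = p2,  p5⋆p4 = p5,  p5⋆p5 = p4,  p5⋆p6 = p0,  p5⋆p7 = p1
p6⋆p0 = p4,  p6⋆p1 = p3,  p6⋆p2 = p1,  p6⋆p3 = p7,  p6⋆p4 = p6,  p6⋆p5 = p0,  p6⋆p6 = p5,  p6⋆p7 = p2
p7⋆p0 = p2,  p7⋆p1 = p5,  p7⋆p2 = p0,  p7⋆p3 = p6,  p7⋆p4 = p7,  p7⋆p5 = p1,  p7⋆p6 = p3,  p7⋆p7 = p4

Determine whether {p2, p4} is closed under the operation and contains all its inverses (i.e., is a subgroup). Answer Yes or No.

Yes

{p2, p4} contains the identity p4.
Checking products: every product of two elements of {p2, p4} (read from the table) lies in {p2, p4}, so the set is closed.
In a finite group, a nonempty closed subset is a subgroup. So {p2, p4} ≤ K.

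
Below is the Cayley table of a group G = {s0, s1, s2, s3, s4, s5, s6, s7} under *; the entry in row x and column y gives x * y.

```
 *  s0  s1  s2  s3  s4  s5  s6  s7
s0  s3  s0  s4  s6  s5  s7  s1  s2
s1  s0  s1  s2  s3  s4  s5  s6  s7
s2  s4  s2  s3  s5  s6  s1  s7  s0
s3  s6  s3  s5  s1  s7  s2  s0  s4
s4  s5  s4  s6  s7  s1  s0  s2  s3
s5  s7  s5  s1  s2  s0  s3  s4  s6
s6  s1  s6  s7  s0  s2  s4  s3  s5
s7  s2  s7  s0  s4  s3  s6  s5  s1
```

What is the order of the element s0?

The identity element is s1 (its row matches the header).
s0^1 = s0
s0^2 = s0 * s0 = s3
s0^3 = s3 * s0 = s6
s0^4 = s6 * s0 = s1
The first power of s0 equal to the identity is s0^4, so ord(s0) = 4.

4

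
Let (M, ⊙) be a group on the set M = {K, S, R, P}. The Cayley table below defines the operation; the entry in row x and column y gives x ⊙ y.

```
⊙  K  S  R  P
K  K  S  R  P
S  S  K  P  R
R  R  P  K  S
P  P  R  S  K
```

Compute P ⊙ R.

S

Read row P, column R: P ⊙ R = S.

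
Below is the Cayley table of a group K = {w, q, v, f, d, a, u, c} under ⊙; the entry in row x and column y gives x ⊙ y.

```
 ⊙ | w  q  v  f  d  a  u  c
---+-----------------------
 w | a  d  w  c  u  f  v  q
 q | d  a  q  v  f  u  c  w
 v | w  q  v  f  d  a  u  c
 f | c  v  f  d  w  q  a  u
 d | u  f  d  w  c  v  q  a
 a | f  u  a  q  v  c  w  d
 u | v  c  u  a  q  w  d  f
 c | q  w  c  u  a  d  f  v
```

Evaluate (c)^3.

c^1 = c
c^2 = c ⊙ c = v
c^3 = v ⊙ c = c

c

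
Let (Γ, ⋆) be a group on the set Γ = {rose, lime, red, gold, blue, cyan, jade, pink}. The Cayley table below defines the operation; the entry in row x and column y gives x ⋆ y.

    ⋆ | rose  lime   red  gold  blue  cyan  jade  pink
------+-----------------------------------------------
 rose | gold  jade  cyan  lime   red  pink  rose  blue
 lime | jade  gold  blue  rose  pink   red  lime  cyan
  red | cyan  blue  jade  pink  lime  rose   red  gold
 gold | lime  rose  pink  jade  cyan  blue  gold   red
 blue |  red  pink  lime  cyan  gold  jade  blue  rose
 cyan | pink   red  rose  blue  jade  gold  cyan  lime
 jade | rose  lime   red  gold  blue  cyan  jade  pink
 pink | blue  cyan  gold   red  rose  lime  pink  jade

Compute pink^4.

pink^1 = pink
pink^2 = pink ⋆ pink = jade
pink^3 = jade ⋆ pink = pink
pink^4 = pink ⋆ pink = jade

jade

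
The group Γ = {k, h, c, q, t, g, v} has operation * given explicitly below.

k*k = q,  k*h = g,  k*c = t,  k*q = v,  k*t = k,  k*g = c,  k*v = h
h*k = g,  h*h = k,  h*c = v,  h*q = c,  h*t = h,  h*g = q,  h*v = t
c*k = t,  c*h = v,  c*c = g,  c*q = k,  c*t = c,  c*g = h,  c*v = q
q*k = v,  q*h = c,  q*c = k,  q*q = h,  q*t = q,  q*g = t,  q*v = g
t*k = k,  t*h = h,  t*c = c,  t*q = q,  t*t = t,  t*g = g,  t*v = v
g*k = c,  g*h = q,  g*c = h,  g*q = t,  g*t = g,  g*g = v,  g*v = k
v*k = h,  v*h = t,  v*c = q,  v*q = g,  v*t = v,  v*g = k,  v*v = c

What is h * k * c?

h * k = g
g * c = h

h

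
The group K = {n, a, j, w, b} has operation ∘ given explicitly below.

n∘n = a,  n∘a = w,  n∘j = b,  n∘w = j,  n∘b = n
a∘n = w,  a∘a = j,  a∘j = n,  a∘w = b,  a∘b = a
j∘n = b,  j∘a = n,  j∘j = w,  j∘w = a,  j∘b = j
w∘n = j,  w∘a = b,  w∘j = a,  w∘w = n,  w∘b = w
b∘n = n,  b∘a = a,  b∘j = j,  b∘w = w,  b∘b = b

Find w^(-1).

First locate the identity: row b matches the header, so b is the identity.
Scan row w for b: w ∘ a = b. Hence w^(-1) = a.
(Structurally, K here is isomorphic to the cyclic group Z_5.)

a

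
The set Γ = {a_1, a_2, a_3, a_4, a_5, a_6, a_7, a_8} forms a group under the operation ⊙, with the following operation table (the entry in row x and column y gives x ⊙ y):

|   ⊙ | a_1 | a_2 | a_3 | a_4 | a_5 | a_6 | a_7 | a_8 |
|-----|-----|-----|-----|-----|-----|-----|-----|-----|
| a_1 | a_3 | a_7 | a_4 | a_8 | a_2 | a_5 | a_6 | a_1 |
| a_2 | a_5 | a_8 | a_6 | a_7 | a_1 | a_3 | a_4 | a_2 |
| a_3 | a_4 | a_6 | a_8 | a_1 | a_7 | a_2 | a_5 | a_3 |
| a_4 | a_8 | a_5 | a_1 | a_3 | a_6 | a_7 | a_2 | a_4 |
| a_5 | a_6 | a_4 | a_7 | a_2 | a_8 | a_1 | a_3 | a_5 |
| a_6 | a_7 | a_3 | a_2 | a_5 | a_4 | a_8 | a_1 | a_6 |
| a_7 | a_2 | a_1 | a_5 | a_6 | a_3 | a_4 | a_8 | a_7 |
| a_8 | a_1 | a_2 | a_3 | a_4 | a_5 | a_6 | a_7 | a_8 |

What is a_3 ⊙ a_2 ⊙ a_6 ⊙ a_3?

a_3 ⊙ a_2 = a_6
a_6 ⊙ a_6 = a_8
a_8 ⊙ a_3 = a_3
(Structurally, Γ here is isomorphic to the dihedral group D_4.)

a_3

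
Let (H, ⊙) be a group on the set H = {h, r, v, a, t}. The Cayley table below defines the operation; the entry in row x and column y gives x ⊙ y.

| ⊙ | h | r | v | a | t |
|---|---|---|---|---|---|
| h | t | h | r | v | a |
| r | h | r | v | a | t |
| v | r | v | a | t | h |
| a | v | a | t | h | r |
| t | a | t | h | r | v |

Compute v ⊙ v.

a

Read row v, column v: v ⊙ v = a.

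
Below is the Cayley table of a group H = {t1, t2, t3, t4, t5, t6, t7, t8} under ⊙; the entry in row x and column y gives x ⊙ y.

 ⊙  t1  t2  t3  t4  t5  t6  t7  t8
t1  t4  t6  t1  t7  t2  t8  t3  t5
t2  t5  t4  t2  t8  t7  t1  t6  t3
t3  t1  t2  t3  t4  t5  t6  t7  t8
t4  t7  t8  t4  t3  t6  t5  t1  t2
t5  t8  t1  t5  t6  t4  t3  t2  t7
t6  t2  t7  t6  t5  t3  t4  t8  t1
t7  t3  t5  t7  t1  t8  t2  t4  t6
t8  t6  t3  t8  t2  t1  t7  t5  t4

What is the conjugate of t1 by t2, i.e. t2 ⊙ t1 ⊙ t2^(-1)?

t7

The identity is t3. In row t2, the entry t3 sits in column t8, so t2^(-1) = t8.
t2 ⊙ t1 = t5
t5 ⊙ t8 = t7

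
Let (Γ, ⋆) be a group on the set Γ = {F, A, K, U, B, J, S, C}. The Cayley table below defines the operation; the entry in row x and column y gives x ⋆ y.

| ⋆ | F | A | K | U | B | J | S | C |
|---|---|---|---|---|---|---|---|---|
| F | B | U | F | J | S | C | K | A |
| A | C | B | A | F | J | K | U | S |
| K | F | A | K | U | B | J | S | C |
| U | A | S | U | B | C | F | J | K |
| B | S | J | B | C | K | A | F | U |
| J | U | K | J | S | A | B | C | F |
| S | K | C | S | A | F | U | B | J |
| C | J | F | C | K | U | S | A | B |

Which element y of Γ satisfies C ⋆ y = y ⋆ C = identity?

First locate the identity: row K matches the header, so K is the identity.
Scan row C for K: C ⋆ U = K. Hence C^(-1) = U.

U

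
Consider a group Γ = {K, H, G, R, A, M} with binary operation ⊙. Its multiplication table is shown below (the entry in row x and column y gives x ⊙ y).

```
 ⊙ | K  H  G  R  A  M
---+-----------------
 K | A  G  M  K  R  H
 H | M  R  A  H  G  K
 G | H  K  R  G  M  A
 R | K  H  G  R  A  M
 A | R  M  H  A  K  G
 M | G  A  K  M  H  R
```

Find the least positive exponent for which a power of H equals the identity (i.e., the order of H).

2

The identity element is R (its row matches the header).
H^1 = H
H^2 = H ⊙ H = R
The first power of H equal to the identity is H^2, so ord(H) = 2.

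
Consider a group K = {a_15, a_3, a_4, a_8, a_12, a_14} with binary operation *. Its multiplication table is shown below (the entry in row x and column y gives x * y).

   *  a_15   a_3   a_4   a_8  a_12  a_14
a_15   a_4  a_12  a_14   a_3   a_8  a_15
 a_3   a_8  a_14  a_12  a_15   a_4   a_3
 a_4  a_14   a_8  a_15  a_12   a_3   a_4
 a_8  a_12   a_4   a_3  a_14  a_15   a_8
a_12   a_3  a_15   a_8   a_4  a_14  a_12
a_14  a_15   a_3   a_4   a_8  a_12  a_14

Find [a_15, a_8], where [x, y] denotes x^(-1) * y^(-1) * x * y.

Identity is a_14; from the table a_15^(-1) = a_4 and a_8^(-1) = a_8.
a_4 * a_8 = a_12
a_12 * a_15 = a_3
a_3 * a_8 = a_15

a_15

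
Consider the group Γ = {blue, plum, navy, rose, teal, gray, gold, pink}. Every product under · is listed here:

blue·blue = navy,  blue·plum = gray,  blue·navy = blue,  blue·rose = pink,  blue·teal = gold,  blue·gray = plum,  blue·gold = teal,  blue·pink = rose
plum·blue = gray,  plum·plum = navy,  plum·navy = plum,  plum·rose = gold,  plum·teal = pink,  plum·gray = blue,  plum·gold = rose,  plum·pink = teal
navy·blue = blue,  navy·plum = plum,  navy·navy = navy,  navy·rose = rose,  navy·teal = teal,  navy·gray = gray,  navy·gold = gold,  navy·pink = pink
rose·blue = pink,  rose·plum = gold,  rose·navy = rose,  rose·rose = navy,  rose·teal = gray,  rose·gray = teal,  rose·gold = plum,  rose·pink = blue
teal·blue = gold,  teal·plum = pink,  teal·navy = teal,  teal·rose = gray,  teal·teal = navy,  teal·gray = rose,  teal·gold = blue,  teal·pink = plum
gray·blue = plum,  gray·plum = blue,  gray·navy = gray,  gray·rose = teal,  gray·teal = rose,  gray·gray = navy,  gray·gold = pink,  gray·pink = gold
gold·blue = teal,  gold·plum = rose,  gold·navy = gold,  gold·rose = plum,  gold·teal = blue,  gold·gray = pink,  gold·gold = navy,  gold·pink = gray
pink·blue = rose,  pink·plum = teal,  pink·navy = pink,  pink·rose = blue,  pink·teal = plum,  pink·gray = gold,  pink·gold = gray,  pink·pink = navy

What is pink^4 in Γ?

pink^1 = pink
pink^2 = pink·pink = navy
pink^3 = navy·pink = pink
pink^4 = pink·pink = navy

navy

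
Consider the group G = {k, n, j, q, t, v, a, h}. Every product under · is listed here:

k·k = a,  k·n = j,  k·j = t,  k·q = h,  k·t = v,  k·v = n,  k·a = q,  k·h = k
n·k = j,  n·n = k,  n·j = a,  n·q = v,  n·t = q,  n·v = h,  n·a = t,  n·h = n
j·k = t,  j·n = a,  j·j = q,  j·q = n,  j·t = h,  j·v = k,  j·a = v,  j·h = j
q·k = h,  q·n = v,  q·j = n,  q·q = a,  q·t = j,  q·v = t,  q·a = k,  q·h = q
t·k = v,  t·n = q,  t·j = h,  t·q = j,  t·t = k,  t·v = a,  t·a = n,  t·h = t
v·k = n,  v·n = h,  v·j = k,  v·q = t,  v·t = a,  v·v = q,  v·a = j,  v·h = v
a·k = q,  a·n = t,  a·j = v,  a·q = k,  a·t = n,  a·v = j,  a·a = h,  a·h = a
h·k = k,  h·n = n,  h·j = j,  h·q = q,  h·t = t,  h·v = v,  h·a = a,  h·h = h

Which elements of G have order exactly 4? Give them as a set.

Identity is h. Compute the order of each non-identity element by repeated multiplication:
  k: k → a → q → h  (order 4)
  n: n → k → j → a → t → q → v → h  (order 8)
  j: j → q → n → a → v → k → t → h  (order 8)
  q: q → a → k → h  (order 4)
  t: t → k → v → a → n → q → j → h  (order 8)
  v: v → q → t → a → j → k → n → h  (order 8)
  a: a → h  (order 2)
Elements of order 4: {k, q}.

{k, q}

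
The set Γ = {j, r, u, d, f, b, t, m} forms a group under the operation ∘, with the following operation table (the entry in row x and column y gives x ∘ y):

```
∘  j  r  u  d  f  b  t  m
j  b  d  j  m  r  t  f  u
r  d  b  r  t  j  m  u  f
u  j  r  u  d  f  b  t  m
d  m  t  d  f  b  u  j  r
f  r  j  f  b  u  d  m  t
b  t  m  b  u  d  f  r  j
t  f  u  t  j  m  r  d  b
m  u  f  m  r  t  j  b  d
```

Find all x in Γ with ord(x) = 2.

Identity is u. Compute the order of each non-identity element by repeated multiplication:
  j: j → b → t → f → r → d → m → u  (order 8)
  r: r → b → m → f → j → d → t → u  (order 8)
  d: d → f → b → u  (order 4)
  f: f → u  (order 2)
  b: b → f → d → u  (order 4)
  t: t → d → j → f → m → b → r → u  (order 8)
  m: m → d → r → f → t → b → j → u  (order 8)
Elements of order 2: {f}.

{f}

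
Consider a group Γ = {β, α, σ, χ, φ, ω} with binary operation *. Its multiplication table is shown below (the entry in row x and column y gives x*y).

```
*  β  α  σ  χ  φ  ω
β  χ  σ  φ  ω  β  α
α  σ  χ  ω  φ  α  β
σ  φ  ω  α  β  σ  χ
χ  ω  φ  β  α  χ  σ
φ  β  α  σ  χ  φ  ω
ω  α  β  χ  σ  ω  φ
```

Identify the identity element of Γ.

φ

The identity e satisfies e*x = x for all x, so its row in the table reproduces the column headers.
Row φ reads: β, α, σ, χ, φ, ω — exactly the header order. So φ is the identity.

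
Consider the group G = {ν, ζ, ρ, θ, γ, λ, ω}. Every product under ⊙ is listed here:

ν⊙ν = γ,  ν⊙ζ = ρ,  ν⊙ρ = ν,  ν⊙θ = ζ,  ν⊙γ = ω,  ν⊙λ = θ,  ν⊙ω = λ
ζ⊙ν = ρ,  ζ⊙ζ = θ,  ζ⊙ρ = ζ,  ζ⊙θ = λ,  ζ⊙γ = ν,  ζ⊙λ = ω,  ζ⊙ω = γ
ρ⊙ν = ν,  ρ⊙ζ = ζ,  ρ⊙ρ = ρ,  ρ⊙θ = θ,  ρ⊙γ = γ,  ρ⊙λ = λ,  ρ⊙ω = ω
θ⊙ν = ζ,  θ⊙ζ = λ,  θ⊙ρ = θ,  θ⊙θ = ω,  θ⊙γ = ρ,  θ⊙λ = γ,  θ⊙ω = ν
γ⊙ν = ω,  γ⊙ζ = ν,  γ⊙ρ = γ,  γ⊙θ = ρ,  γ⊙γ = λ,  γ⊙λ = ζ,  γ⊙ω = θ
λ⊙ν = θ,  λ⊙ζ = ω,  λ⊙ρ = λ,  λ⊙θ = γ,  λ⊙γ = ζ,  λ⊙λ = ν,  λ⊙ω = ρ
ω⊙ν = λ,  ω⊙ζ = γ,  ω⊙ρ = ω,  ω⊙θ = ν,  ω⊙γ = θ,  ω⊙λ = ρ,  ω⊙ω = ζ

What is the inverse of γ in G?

First locate the identity: row ρ matches the header, so ρ is the identity.
Scan row γ for ρ: γ ⊙ θ = ρ. Hence γ^(-1) = θ.

θ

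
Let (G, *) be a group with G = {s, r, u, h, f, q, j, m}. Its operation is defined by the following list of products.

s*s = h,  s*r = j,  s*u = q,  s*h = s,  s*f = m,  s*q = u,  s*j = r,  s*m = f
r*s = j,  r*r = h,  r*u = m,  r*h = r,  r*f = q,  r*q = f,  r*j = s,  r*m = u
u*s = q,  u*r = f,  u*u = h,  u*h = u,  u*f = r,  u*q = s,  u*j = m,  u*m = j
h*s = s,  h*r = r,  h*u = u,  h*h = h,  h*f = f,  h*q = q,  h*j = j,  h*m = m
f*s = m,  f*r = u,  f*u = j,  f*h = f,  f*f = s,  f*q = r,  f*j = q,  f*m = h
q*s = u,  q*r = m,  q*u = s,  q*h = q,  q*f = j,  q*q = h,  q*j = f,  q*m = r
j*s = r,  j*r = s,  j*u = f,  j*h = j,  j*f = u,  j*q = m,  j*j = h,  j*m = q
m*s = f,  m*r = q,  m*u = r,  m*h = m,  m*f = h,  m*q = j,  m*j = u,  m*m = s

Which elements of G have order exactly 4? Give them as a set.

Identity is h. Compute the order of each non-identity element by repeated multiplication:
  s: s → h  (order 2)
  r: r → h  (order 2)
  u: u → h  (order 2)
  f: f → s → m → h  (order 4)
  q: q → h  (order 2)
  j: j → h  (order 2)
  m: m → s → f → h  (order 4)
Elements of order 4: {f, m}.

{f, m}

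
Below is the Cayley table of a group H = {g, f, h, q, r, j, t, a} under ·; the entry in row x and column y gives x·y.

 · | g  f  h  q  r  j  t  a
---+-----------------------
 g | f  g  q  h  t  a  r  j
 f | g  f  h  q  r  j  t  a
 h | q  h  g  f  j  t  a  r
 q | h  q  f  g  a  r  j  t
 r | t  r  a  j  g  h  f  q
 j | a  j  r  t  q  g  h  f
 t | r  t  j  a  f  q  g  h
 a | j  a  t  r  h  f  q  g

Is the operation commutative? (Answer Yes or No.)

No

r·j = h but j·r = q.
Since r and j do not commute, H is not abelian.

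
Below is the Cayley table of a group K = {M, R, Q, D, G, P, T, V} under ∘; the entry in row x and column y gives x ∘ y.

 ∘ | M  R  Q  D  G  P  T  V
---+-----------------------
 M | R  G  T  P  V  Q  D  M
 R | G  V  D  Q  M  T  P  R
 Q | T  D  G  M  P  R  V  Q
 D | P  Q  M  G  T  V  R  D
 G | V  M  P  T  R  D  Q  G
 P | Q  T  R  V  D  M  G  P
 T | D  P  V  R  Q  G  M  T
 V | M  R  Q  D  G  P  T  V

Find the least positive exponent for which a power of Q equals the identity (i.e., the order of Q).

8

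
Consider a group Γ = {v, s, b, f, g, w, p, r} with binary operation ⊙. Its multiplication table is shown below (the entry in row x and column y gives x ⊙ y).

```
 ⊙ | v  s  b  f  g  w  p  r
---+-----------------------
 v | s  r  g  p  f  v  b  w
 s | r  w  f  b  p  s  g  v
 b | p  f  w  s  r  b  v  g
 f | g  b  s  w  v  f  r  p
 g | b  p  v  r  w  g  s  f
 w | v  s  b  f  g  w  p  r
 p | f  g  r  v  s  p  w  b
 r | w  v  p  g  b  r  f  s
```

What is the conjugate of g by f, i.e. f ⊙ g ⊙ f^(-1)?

The identity is w. In row f, the entry w sits in column f, so f^(-1) = f.
f ⊙ g = v
v ⊙ f = p

p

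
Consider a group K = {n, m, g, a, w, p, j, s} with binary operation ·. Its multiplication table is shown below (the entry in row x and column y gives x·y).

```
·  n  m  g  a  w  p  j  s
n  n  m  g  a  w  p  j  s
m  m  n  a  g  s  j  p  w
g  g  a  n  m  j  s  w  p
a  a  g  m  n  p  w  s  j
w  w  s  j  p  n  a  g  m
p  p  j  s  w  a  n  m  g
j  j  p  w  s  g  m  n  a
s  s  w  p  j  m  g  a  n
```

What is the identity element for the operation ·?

n

The identity e satisfies e·x = x for all x, so its row in the table reproduces the column headers.
Row n reads: n, m, g, a, w, p, j, s — exactly the header order. So n is the identity.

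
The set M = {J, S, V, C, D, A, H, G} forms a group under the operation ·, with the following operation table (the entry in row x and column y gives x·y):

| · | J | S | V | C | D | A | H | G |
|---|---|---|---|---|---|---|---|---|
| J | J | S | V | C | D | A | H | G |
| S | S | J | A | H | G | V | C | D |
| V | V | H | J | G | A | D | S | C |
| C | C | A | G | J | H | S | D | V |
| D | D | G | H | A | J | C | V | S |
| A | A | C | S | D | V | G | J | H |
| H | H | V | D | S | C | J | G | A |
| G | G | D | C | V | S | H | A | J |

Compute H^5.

H^1 = H
H^2 = H·H = G
H^3 = G·H = A
H^4 = A·H = J
H^5 = J·H = H

H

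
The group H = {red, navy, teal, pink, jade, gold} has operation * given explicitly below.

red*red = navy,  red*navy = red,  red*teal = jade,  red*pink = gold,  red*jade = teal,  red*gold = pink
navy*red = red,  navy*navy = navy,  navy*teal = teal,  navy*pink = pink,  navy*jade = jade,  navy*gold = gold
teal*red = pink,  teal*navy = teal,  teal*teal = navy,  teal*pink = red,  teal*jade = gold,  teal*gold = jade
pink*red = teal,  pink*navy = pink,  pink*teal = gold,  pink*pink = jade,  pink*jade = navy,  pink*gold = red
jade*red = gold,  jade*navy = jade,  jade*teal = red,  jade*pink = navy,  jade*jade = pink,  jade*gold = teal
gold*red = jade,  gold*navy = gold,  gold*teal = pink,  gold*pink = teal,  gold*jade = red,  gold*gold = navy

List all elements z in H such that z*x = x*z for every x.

An element z is central iff its row equals its column in the table.
For teal: teal*jade = gold ≠ red = jade*teal, so teal ∉ Z.
Checking each element this way leaves Z(H) = {navy}.

{navy}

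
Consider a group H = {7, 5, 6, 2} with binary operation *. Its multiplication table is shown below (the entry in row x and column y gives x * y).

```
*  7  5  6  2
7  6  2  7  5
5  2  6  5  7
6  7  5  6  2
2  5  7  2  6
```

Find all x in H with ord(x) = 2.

{2, 5, 7}

Identity is 6. Compute the order of each non-identity element by repeated multiplication:
  7: 7 → 6  (order 2)
  5: 5 → 6  (order 2)
  2: 2 → 6  (order 2)
Elements of order 2: {2, 5, 7}.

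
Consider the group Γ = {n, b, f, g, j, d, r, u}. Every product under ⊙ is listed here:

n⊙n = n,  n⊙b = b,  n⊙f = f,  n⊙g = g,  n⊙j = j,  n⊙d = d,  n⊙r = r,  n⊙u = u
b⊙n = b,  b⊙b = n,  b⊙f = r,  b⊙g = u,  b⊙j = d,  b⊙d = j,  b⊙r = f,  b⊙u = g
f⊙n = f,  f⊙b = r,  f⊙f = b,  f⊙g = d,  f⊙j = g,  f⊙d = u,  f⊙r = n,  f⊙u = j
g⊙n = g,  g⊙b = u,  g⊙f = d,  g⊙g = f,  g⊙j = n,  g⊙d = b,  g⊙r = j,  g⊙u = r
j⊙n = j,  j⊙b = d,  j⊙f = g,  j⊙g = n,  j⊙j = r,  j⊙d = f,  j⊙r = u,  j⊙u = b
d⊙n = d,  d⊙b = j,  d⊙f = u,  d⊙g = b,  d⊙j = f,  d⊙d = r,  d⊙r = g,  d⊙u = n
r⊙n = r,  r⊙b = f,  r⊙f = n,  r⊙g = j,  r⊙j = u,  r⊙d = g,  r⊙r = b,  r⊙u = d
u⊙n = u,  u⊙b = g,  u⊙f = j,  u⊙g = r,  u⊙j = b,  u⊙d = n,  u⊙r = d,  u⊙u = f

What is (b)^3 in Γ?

b

b^1 = b
b^2 = b ⊙ b = n
b^3 = n ⊙ b = b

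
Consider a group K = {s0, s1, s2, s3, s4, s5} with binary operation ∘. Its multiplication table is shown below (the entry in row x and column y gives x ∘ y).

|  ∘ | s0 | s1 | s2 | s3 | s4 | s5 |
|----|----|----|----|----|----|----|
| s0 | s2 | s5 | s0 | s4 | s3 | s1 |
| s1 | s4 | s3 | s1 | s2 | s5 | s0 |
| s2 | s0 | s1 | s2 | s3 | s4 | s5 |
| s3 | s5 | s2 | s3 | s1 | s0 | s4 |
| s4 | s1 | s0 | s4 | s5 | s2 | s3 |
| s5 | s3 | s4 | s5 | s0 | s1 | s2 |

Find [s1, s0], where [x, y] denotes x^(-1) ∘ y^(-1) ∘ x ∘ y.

s1

Identity is s2; from the table s1^(-1) = s3 and s0^(-1) = s0.
s3 ∘ s0 = s5
s5 ∘ s1 = s4
s4 ∘ s0 = s1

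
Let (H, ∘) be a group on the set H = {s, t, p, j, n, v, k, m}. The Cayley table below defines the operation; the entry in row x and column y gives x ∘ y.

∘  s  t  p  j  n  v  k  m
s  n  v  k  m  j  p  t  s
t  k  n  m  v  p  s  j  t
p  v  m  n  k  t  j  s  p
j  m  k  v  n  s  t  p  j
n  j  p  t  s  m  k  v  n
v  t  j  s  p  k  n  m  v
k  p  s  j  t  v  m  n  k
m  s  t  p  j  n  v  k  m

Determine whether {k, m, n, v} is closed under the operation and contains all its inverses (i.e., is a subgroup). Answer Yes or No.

{k, m, n, v} contains the identity m.
Checking products: every product of two elements of {k, m, n, v} (read from the table) lies in {k, m, n, v}, so the set is closed.
In a finite group, a nonempty closed subset is a subgroup. So {k, m, n, v} ≤ H.

Yes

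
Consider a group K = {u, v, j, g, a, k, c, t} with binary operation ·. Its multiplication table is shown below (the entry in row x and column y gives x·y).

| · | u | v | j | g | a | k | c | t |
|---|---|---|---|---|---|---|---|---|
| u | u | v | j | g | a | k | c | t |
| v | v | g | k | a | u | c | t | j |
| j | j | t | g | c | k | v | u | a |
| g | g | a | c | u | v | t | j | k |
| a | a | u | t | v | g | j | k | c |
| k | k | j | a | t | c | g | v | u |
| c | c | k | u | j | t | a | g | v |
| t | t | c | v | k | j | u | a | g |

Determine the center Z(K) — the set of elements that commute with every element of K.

An element z is central iff its row equals its column in the table.
For v: v·c = t ≠ k = c·v, so v ∉ Z.
Checking each element this way leaves Z(K) = {g, u}.

{g, u}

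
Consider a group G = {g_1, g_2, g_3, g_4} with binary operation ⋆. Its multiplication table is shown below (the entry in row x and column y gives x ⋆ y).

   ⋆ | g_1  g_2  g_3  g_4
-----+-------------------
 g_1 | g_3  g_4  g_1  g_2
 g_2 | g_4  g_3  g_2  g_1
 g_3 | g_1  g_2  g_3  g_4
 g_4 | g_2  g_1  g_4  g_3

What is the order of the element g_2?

The identity element is g_3 (its row matches the header).
g_2^1 = g_2
g_2^2 = g_2 ⋆ g_2 = g_3
The first power of g_2 equal to the identity is g_2^2, so ord(g_2) = 2.

2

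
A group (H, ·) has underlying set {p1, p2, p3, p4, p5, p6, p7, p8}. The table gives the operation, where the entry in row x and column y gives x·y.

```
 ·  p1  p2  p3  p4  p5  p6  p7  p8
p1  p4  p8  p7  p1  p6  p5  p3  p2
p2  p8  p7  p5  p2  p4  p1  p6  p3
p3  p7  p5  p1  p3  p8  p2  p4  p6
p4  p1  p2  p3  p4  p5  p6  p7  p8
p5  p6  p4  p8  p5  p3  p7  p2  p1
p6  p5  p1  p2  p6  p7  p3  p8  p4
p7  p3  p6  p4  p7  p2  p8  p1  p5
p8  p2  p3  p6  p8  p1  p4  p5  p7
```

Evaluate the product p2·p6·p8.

p2

p2·p6 = p1
p1·p8 = p2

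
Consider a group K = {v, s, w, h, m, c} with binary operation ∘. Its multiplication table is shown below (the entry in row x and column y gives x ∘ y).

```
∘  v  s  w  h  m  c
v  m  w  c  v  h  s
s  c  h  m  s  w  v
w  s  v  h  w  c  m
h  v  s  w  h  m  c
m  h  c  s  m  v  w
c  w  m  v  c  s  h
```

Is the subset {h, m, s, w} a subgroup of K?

m ∘ m = v, which is not in {h, m, s, w}.
The subset is not closed under ∘, so it is not a subgroup.
(Structurally, K here is isomorphic to the symmetric group S_3.)

No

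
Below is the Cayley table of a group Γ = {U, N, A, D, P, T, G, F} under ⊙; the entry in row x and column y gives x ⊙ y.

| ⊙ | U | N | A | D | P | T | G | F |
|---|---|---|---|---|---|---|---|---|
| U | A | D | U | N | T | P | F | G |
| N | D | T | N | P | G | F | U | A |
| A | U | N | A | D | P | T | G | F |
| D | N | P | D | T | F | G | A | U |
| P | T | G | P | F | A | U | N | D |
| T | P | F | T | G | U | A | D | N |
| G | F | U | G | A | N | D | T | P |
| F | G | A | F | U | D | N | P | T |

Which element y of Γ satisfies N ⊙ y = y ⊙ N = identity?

First locate the identity: row A matches the header, so A is the identity.
Scan row N for A: N ⊙ F = A. Hence N^(-1) = F.

F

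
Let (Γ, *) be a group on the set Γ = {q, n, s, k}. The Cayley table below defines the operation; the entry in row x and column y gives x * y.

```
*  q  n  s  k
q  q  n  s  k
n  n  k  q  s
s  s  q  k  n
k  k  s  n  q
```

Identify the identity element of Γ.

q

The identity e satisfies e * x = x for all x, so its row in the table reproduces the column headers.
Row q reads: q, n, s, k — exactly the header order. So q is the identity.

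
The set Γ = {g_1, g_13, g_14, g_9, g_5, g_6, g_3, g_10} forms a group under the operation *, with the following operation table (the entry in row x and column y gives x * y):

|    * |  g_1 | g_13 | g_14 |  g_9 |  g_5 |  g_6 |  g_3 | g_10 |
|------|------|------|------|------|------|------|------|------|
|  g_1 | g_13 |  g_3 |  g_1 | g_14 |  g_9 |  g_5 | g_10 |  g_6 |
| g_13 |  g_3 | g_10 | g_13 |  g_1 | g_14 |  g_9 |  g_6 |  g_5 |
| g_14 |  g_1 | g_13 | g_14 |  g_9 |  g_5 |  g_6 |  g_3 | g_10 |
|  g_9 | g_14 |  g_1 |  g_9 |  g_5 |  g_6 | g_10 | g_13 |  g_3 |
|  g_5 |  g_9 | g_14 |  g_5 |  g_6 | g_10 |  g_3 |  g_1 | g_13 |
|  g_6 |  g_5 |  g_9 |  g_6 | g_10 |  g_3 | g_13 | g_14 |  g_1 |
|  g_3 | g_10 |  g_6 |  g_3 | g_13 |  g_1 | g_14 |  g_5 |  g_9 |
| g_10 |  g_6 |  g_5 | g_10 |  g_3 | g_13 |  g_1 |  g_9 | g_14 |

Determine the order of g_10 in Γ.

The identity element is g_14 (its row matches the header).
g_10^1 = g_10
g_10^2 = g_10 * g_10 = g_14
The first power of g_10 equal to the identity is g_10^2, so ord(g_10) = 2.

2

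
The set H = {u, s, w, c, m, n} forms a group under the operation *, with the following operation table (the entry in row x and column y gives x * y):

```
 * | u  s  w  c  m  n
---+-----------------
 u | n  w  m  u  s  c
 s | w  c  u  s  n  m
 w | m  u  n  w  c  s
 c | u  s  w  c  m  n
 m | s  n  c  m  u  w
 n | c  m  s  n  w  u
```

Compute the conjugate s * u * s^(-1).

The identity is c. In row s, the entry c sits in column s, so s^(-1) = s.
s * u = w
w * s = u

u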